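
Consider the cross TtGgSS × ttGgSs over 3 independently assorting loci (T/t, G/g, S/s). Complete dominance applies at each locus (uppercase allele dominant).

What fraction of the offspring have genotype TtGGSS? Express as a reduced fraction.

P(TtGGSS) = 1/16

TtGgSS gametes: TGS×2, TgS×2, tGS×2, tgS×2
ttGgSs gametes: tGS×2, tGs×2, tgS×2, tgs×2
TtGgSS×ttGgSs grid (8·8=64): TtGGSS=4 TtGGSs=4 TtGgSS=8 TtGgSs=8 TtggSS=4 TtggSs=4 ttGGSS=4 ttGGSs=4 ttGgSS=8 ttGgSs=8 ttggSS=4 ttggSs=4
TtGGSS hits 4/64; gcd=4; 4÷4/64÷4 = 1/16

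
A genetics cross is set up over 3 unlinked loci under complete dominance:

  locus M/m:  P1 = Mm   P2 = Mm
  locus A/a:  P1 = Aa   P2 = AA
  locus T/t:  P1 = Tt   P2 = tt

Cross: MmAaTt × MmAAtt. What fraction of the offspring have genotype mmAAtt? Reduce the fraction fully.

P(mmAAtt) = 1/16

MmAaTt gametes: MAT×1, MAt×1, MaT×1, Mat×1, mAT×1, mAt×1, maT×1, mat×1
MmAAtt gametes: MAt×4, mAt×4
MmAaTt×MmAAtt grid (8·8=64): MMAATt=4 MMAAtt=4 MMAaTt=4 MMAatt=4 MmAATt=8 MmAAtt=8 MmAaTt=8 MmAatt=8 mmAATt=4 mmAAtt=4 mmAaTt=4 mmAatt=4
mmAAtt hits 4/64; gcd=4; 4÷4/64÷4 = 1/16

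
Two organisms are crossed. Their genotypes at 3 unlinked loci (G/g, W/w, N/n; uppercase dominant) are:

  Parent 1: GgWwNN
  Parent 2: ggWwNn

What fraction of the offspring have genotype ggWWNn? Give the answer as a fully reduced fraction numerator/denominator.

P(ggWWNn) = 1/16

GgWwNN gametes: GWN×2, GwN×2, gWN×2, gwN×2
ggWwNn gametes: gWN×2, gWn×2, gwN×2, gwn×2
GgWwNN×ggWwNn grid (8·8=64): GgWWNN=4 GgWWNn=4 GgWwNN=8 GgWwNn=8 GgwwNN=4 GgwwNn=4 ggWWNN=4 ggWWNn=4 ggWwNN=8 ggWwNn=8 ggwwNN=4 ggwwNn=4
ggWWNn hits 4/64; gcd=4; 4÷4/64÷4 = 1/16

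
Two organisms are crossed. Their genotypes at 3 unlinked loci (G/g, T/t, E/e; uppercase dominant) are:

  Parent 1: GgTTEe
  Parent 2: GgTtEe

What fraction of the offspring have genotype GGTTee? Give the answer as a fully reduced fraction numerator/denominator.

GgTTEe gametes: GTE×2, GTe×2, gTE×2, gTe×2
GgTtEe gametes: GTE×1, GTe×1, GtE×1, Gte×1, gTE×1, gTe×1, gtE×1, gte×1
GgTTEe×GgTtEe grid (8·8=64): GGTTEE=2 GGTTEe=4 GGTTee=2 GGTtEE=2 GGTtEe=4 GGTtee=2 GgTTEE=4 GgTTEe=8 GgTTee=4 GgTtEE=4 GgTtEe=8 GgTtee=4 ggTTEE=2 ggTTEe=4 ggTTee=2 ggTtEE=2 ggTtEe=4 ggTtee=2
GGTTee hits 2/64; gcd=2; 2÷2/64÷2 = 1/32

P(GGTTee) = 1/32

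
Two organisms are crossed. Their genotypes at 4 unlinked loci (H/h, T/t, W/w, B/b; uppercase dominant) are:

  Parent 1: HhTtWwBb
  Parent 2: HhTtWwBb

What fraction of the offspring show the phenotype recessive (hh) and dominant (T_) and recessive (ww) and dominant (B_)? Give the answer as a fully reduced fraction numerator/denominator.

HhTtWwBb gametes: HTWB×1, HTWb×1, HTwB×1, HTwb×1, HtWB×1, HtWb×1, HtwB×1, Htwb×1, hTWB×1, hTWb×1, hTwB×1, hTwb×1, htWB×1, htWb×1, htwB×1, htwb×1
HhTtWwBb gametes: HTWB×1, HTWb×1, HTwB×1, HTwb×1, HtWB×1, HtWb×1, HtwB×1, Htwb×1, hTWB×1, hTWb×1, hTwB×1, hTwb×1, htWB×1, htWb×1, htwB×1, htwb×1
HhTtWwBb×HhTtWwBb grid (16·16=256): HHTTWWBB=1 HHTTWWBb=2 HHTTWWbb=1 HHTTWwBB=2 HHTTWwBb=4 HHTTWwbb=2 HHTTwwBB=1 HHTTwwBb=2 HHTTwwbb=1 HHTtWWBB=2 HHTtWWBb=4 HHTtWWbb=2 HHTtWwBB=4 HHTtWwBb=8 HHTtWwbb=4 HHTtwwBB=2 HHTtwwBb=4 HHTtwwbb=2 HHttWWBB=1 HHttWWBb=2 HHttWWbb=1 HHttWwBB=2 HHttWwBb=4 HHttWwbb=2 HHttwwBB=1 HHttwwBb=2 HHttwwbb=1 HhTTWWBB=2 HhTTWWBb=4 HhTTWWbb=2 HhTTWwBB=4 HhTTWwBb=8 HhTTWwbb=4 HhTTwwBB=2 HhTTwwBb=4 HhTTwwbb=2 HhTtWWBB=4 HhTtWWBb=8 HhTtWWbb=4 HhTtWwBB=8 HhTtWwBb=16 HhTtWwbb=8 HhTtwwBB=4 HhTtwwBb=8 HhTtwwbb=4 HhttWWBB=2 HhttWWBb=4 HhttWWbb=2 HhttWwBB=4 HhttWwBb=8 HhttWwbb=4 HhttwwBB=2 HhttwwBb=4 Hhttwwbb=2 hhTTWWBB=1 hhTTWWBb=2 hhTTWWbb=1 hhTTWwBB=2 hhTTWwBb=4 hhTTWwbb=2 hhTTwwBB=1 hhTTwwBb=2 hhTTwwbb=1 hhTtWWBB=2 hhTtWWBb=4 hhTtWWbb=2 hhTtWwBB=4 hhTtWwBb=8 hhTtWwbb=4 hhTtwwBB=2 hhTtwwBb=4 hhTtwwbb=2 hhttWWBB=1 hhttWWBb=2 hhttWWbb=1 hhttWwBB=2 hhttWwBb=4 hhttWwbb=2 hhttwwBB=1 hhttwwBb=2 hhttwwbb=1
hh T_ ww B_ hits 9/256; gcd=1; 9÷1/256÷1 = 9/256

P(hh T_ ww B_) = 9/256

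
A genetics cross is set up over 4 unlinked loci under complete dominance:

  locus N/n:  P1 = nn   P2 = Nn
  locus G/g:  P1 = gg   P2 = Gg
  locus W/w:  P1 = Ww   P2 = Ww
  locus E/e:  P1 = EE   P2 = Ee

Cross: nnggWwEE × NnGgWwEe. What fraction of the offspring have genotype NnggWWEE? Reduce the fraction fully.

nnggWwEE gametes: ngWE×8, ngwE×8
NnGgWwEe gametes: NGWE×1, NGWe×1, NGwE×1, NGwe×1, NgWE×1, NgWe×1, NgwE×1, Ngwe×1, nGWE×1, nGWe×1, nGwE×1, nGwe×1, ngWE×1, ngWe×1, ngwE×1, ngwe×1
nnggWwEE×NnGgWwEe grid (16·16=256): NnGgWWEE=8 NnGgWWEe=8 NnGgWwEE=16 NnGgWwEe=16 NnGgwwEE=8 NnGgwwEe=8 NnggWWEE=8 NnggWWEe=8 NnggWwEE=16 NnggWwEe=16 NnggwwEE=8 NnggwwEe=8 nnGgWWEE=8 nnGgWWEe=8 nnGgWwEE=16 nnGgWwEe=16 nnGgwwEE=8 nnGgwwEe=8 nnggWWEE=8 nnggWWEe=8 nnggWwEE=16 nnggWwEe=16 nnggwwEE=8 nnggwwEe=8
NnggWWEE hits 8/256; gcd=8; 8÷8/256÷8 = 1/32

P(NnggWWEE) = 1/32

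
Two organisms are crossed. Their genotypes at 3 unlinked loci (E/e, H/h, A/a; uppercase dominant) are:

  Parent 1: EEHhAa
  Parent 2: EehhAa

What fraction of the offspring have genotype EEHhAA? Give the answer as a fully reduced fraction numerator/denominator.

P(EEHhAA) = 1/16

EEHhAa gametes: EHA×2, EHa×2, EhA×2, Eha×2
EehhAa gametes: EhA×2, Eha×2, ehA×2, eha×2
EEHhAa×EehhAa grid (8·8=64): EEHhAA=4 EEHhAa=8 EEHhaa=4 EEhhAA=4 EEhhAa=8 EEhhaa=4 EeHhAA=4 EeHhAa=8 EeHhaa=4 EehhAA=4 EehhAa=8 Eehhaa=4
EEHhAA hits 4/64; gcd=4; 4÷4/64÷4 = 1/16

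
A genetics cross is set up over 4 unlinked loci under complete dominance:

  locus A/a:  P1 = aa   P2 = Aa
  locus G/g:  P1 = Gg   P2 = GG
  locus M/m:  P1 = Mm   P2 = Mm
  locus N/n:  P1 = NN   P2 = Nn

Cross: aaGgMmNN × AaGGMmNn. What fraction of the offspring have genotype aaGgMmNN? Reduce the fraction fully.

aaGgMmNN gametes: aGMN×4, aGmN×4, agMN×4, agmN×4
AaGGMmNn gametes: AGMN×2, AGMn×2, AGmN×2, AGmn×2, aGMN×2, aGMn×2, aGmN×2, aGmn×2
aaGgMmNN×AaGGMmNn grid (16·16=256): AaGGMMNN=8 AaGGMMNn=8 AaGGMmNN=16 AaGGMmNn=16 AaGGmmNN=8 AaGGmmNn=8 AaGgMMNN=8 AaGgMMNn=8 AaGgMmNN=16 AaGgMmNn=16 AaGgmmNN=8 AaGgmmNn=8 aaGGMMNN=8 aaGGMMNn=8 aaGGMmNN=16 aaGGMmNn=16 aaGGmmNN=8 aaGGmmNn=8 aaGgMMNN=8 aaGgMMNn=8 aaGgMmNN=16 aaGgMmNn=16 aaGgmmNN=8 aaGgmmNn=8
aaGgMmNN hits 16/256; gcd=16; 16÷16/256÷16 = 1/16

P(aaGgMmNN) = 1/16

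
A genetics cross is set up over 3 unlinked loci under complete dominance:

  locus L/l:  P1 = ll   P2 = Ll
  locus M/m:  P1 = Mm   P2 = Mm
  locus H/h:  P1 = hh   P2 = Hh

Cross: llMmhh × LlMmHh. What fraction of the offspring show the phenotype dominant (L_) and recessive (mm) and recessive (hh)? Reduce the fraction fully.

P(L_ mm hh) = 1/16

llMmhh gametes: lMh×4, lmh×4
LlMmHh gametes: LMH×1, LMh×1, LmH×1, Lmh×1, lMH×1, lMh×1, lmH×1, lmh×1
llMmhh×LlMmHh grid (8·8=64): LlMMHh=4 LlMMhh=4 LlMmHh=8 LlMmhh=8 LlmmHh=4 Llmmhh=4 llMMHh=4 llMMhh=4 llMmHh=8 llMmhh=8 llmmHh=4 llmmhh=4
L_ mm hh hits 4/64; gcd=4; 4÷4/64÷4 = 1/16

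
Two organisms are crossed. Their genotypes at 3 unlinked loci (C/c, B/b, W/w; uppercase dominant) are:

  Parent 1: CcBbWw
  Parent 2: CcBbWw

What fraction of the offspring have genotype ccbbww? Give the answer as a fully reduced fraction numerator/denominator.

CcBbWw gametes: CBW×1, CBw×1, CbW×1, Cbw×1, cBW×1, cBw×1, cbW×1, cbw×1
CcBbWw gametes: CBW×1, CBw×1, CbW×1, Cbw×1, cBW×1, cBw×1, cbW×1, cbw×1
CcBbWw×CcBbWw grid (8·8=64): CCBBWW=1 CCBBWw=2 CCBBww=1 CCBbWW=2 CCBbWw=4 CCBbww=2 CCbbWW=1 CCbbWw=2 CCbbww=1 CcBBWW=2 CcBBWw=4 CcBBww=2 CcBbWW=4 CcBbWw=8 CcBbww=4 CcbbWW=2 CcbbWw=4 Ccbbww=2 ccBBWW=1 ccBBWw=2 ccBBww=1 ccBbWW=2 ccBbWw=4 ccBbww=2 ccbbWW=1 ccbbWw=2 ccbbww=1
ccbbww hits 1/64; gcd=1; 1÷1/64÷1 = 1/64

P(ccbbww) = 1/64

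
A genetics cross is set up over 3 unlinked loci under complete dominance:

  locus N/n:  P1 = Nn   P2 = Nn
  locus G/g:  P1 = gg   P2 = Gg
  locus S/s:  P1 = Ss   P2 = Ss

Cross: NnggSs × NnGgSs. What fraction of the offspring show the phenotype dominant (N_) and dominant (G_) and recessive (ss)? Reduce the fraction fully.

P(N_ G_ ss) = 3/32

NnggSs gametes: NgS×2, Ngs×2, ngS×2, ngs×2
NnGgSs gametes: NGS×1, NGs×1, NgS×1, Ngs×1, nGS×1, nGs×1, ngS×1, ngs×1
NnggSs×NnGgSs grid (8·8=64): NNGgSS=2 NNGgSs=4 NNGgss=2 NNggSS=2 NNggSs=4 NNggss=2 NnGgSS=4 NnGgSs=8 NnGgss=4 NnggSS=4 NnggSs=8 Nnggss=4 nnGgSS=2 nnGgSs=4 nnGgss=2 nnggSS=2 nnggSs=4 nnggss=2
N_ G_ ss hits 6/64; gcd=2; 6÷2/64÷2 = 3/32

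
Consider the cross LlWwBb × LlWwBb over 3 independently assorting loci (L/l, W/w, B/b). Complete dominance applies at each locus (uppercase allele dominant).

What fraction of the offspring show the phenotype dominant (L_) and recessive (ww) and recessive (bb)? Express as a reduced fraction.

LlWwBb gametes: LWB×1, LWb×1, LwB×1, Lwb×1, lWB×1, lWb×1, lwB×1, lwb×1
LlWwBb gametes: LWB×1, LWb×1, LwB×1, Lwb×1, lWB×1, lWb×1, lwB×1, lwb×1
LlWwBb×LlWwBb grid (8·8=64): LLWWBB=1 LLWWBb=2 LLWWbb=1 LLWwBB=2 LLWwBb=4 LLWwbb=2 LLwwBB=1 LLwwBb=2 LLwwbb=1 LlWWBB=2 LlWWBb=4 LlWWbb=2 LlWwBB=4 LlWwBb=8 LlWwbb=4 LlwwBB=2 LlwwBb=4 Llwwbb=2 llWWBB=1 llWWBb=2 llWWbb=1 llWwBB=2 llWwBb=4 llWwbb=2 llwwBB=1 llwwBb=2 llwwbb=1
L_ ww bb hits 3/64; gcd=1; 3÷1/64÷1 = 3/64

P(L_ ww bb) = 3/64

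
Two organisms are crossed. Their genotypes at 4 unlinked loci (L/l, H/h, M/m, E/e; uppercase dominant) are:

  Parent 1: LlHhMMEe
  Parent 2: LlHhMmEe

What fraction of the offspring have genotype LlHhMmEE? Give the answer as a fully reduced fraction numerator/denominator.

P(LlHhMmEE) = 1/32

LlHhMMEe gametes: LHME×2, LHMe×2, LhME×2, LhMe×2, lHME×2, lHMe×2, lhME×2, lhMe×2
LlHhMmEe gametes: LHME×1, LHMe×1, LHmE×1, LHme×1, LhME×1, LhMe×1, LhmE×1, Lhme×1, lHME×1, lHMe×1, lHmE×1, lHme×1, lhME×1, lhMe×1, lhmE×1, lhme×1
LlHhMMEe×LlHhMmEe grid (16·16=256): LLHHMMEE=2 LLHHMMEe=4 LLHHMMee=2 LLHHMmEE=2 LLHHMmEe=4 LLHHMmee=2 LLHhMMEE=4 LLHhMMEe=8 LLHhMMee=4 LLHhMmEE=4 LLHhMmEe=8 LLHhMmee=4 LLhhMMEE=2 LLhhMMEe=4 LLhhMMee=2 LLhhMmEE=2 LLhhMmEe=4 LLhhMmee=2 LlHHMMEE=4 LlHHMMEe=8 LlHHMMee=4 LlHHMmEE=4 LlHHMmEe=8 LlHHMmee=4 LlHhMMEE=8 LlHhMMEe=16 LlHhMMee=8 LlHhMmEE=8 LlHhMmEe=16 LlHhMmee=8 LlhhMMEE=4 LlhhMMEe=8 LlhhMMee=4 LlhhMmEE=4 LlhhMmEe=8 LlhhMmee=4 llHHMMEE=2 llHHMMEe=4 llHHMMee=2 llHHMmEE=2 llHHMmEe=4 llHHMmee=2 llHhMMEE=4 llHhMMEe=8 llHhMMee=4 llHhMmEE=4 llHhMmEe=8 llHhMmee=4 llhhMMEE=2 llhhMMEe=4 llhhMMee=2 llhhMmEE=2 llhhMmEe=4 llhhMmee=2
LlHhMmEE hits 8/256; gcd=8; 8÷8/256÷8 = 1/32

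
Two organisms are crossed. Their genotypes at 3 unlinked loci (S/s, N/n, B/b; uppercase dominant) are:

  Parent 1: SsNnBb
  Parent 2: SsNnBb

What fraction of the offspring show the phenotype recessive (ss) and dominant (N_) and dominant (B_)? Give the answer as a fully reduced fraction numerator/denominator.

P(ss N_ B_) = 9/64

SsNnBb gametes: SNB×1, SNb×1, SnB×1, Snb×1, sNB×1, sNb×1, snB×1, snb×1
SsNnBb gametes: SNB×1, SNb×1, SnB×1, Snb×1, sNB×1, sNb×1, snB×1, snb×1
SsNnBb×SsNnBb grid (8·8=64): SSNNBB=1 SSNNBb=2 SSNNbb=1 SSNnBB=2 SSNnBb=4 SSNnbb=2 SSnnBB=1 SSnnBb=2 SSnnbb=1 SsNNBB=2 SsNNBb=4 SsNNbb=2 SsNnBB=4 SsNnBb=8 SsNnbb=4 SsnnBB=2 SsnnBb=4 Ssnnbb=2 ssNNBB=1 ssNNBb=2 ssNNbb=1 ssNnBB=2 ssNnBb=4 ssNnbb=2 ssnnBB=1 ssnnBb=2 ssnnbb=1
ss N_ B_ hits 9/64; gcd=1; 9÷1/64÷1 = 9/64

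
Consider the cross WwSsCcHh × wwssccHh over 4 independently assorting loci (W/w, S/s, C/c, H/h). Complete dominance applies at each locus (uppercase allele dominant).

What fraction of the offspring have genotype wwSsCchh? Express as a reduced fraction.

P(wwSsCchh) = 1/32

WwSsCcHh gametes: WSCH×1, WSCh×1, WScH×1, WSch×1, WsCH×1, WsCh×1, WscH×1, Wsch×1, wSCH×1, wSCh×1, wScH×1, wSch×1, wsCH×1, wsCh×1, wscH×1, wsch×1
wwssccHh gametes: wscH×8, wsch×8
WwSsCcHh×wwssccHh grid (16·16=256): WwSsCcHH=8 WwSsCcHh=16 WwSsCchh=8 WwSsccHH=8 WwSsccHh=16 WwSscchh=8 WwssCcHH=8 WwssCcHh=16 WwssCchh=8 WwssccHH=8 WwssccHh=16 Wwsscchh=8 wwSsCcHH=8 wwSsCcHh=16 wwSsCchh=8 wwSsccHH=8 wwSsccHh=16 wwSscchh=8 wwssCcHH=8 wwssCcHh=16 wwssCchh=8 wwssccHH=8 wwssccHh=16 wwsscchh=8
wwSsCchh hits 8/256; gcd=8; 8÷8/256÷8 = 1/32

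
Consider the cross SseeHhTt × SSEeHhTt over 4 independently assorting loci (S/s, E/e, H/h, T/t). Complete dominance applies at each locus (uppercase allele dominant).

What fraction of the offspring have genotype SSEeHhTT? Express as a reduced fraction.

P(SSEeHhTT) = 1/32

SseeHhTt gametes: SeHT×2, SeHt×2, SehT×2, Seht×2, seHT×2, seHt×2, sehT×2, seht×2
SSEeHhTt gametes: SEHT×2, SEHt×2, SEhT×2, SEht×2, SeHT×2, SeHt×2, SehT×2, Seht×2
SseeHhTt×SSEeHhTt grid (16·16=256): SSEeHHTT=4 SSEeHHTt=8 SSEeHHtt=4 SSEeHhTT=8 SSEeHhTt=16 SSEeHhtt=8 SSEehhTT=4 SSEehhTt=8 SSEehhtt=4 SSeeHHTT=4 SSeeHHTt=8 SSeeHHtt=4 SSeeHhTT=8 SSeeHhTt=16 SSeeHhtt=8 SSeehhTT=4 SSeehhTt=8 SSeehhtt=4 SsEeHHTT=4 SsEeHHTt=8 SsEeHHtt=4 SsEeHhTT=8 SsEeHhTt=16 SsEeHhtt=8 SsEehhTT=4 SsEehhTt=8 SsEehhtt=4 SseeHHTT=4 SseeHHTt=8 SseeHHtt=4 SseeHhTT=8 SseeHhTt=16 SseeHhtt=8 SseehhTT=4 SseehhTt=8 Sseehhtt=4
SSEeHhTT hits 8/256; gcd=8; 8÷8/256÷8 = 1/32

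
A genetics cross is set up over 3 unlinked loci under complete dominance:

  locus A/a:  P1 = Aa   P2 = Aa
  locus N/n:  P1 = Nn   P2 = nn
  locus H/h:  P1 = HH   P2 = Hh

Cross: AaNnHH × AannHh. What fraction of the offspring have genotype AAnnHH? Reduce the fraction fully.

P(AAnnHH) = 1/16

AaNnHH gametes: ANH×2, AnH×2, aNH×2, anH×2
AannHh gametes: AnH×2, Anh×2, anH×2, anh×2
AaNnHH×AannHh grid (8·8=64): AANnHH=4 AANnHh=4 AAnnHH=4 AAnnHh=4 AaNnHH=8 AaNnHh=8 AannHH=8 AannHh=8 aaNnHH=4 aaNnHh=4 aannHH=4 aannHh=4
AAnnHH hits 4/64; gcd=4; 4÷4/64÷4 = 1/16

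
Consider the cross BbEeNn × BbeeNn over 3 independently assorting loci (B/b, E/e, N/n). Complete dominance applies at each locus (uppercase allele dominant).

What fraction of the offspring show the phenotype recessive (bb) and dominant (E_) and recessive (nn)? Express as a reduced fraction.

P(bb E_ nn) = 1/32

BbEeNn gametes: BEN×1, BEn×1, BeN×1, Ben×1, bEN×1, bEn×1, beN×1, ben×1
BbeeNn gametes: BeN×2, Ben×2, beN×2, ben×2
BbEeNn×BbeeNn grid (8·8=64): BBEeNN=2 BBEeNn=4 BBEenn=2 BBeeNN=2 BBeeNn=4 BBeenn=2 BbEeNN=4 BbEeNn=8 BbEenn=4 BbeeNN=4 BbeeNn=8 Bbeenn=4 bbEeNN=2 bbEeNn=4 bbEenn=2 bbeeNN=2 bbeeNn=4 bbeenn=2
bb E_ nn hits 2/64; gcd=2; 2÷2/64÷2 = 1/32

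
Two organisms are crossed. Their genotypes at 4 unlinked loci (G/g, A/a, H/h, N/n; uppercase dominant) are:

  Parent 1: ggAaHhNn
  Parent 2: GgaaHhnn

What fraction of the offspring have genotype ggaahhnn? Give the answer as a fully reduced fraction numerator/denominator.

ggAaHhNn gametes: gAHN×2, gAHn×2, gAhN×2, gAhn×2, gaHN×2, gaHn×2, gahN×2, gahn×2
GgaaHhnn gametes: GaHn×4, Gahn×4, gaHn×4, gahn×4
ggAaHhNn×GgaaHhnn grid (16·16=256): GgAaHHNn=8 GgAaHHnn=8 GgAaHhNn=16 GgAaHhnn=16 GgAahhNn=8 GgAahhnn=8 GgaaHHNn=8 GgaaHHnn=8 GgaaHhNn=16 GgaaHhnn=16 GgaahhNn=8 Ggaahhnn=8 ggAaHHNn=8 ggAaHHnn=8 ggAaHhNn=16 ggAaHhnn=16 ggAahhNn=8 ggAahhnn=8 ggaaHHNn=8 ggaaHHnn=8 ggaaHhNn=16 ggaaHhnn=16 ggaahhNn=8 ggaahhnn=8
ggaahhnn hits 8/256; gcd=8; 8÷8/256÷8 = 1/32

P(ggaahhnn) = 1/32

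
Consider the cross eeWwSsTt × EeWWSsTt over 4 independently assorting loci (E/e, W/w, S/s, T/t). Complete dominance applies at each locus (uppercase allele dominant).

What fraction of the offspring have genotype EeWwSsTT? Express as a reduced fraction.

P(EeWwSsTT) = 1/32

eeWwSsTt gametes: eWST×2, eWSt×2, eWsT×2, eWst×2, ewST×2, ewSt×2, ewsT×2, ewst×2
EeWWSsTt gametes: EWST×2, EWSt×2, EWsT×2, EWst×2, eWST×2, eWSt×2, eWsT×2, eWst×2
eeWwSsTt×EeWWSsTt grid (16·16=256): EeWWSSTT=4 EeWWSSTt=8 EeWWSStt=4 EeWWSsTT=8 EeWWSsTt=16 EeWWSstt=8 EeWWssTT=4 EeWWssTt=8 EeWWsstt=4 EeWwSSTT=4 EeWwSSTt=8 EeWwSStt=4 EeWwSsTT=8 EeWwSsTt=16 EeWwSstt=8 EeWwssTT=4 EeWwssTt=8 EeWwsstt=4 eeWWSSTT=4 eeWWSSTt=8 eeWWSStt=4 eeWWSsTT=8 eeWWSsTt=16 eeWWSstt=8 eeWWssTT=4 eeWWssTt=8 eeWWsstt=4 eeWwSSTT=4 eeWwSSTt=8 eeWwSStt=4 eeWwSsTT=8 eeWwSsTt=16 eeWwSstt=8 eeWwssTT=4 eeWwssTt=8 eeWwsstt=4
EeWwSsTT hits 8/256; gcd=8; 8÷8/256÷8 = 1/32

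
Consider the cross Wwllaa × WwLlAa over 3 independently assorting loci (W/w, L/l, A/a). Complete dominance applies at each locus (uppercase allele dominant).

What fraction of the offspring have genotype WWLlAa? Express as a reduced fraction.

Wwllaa gametes: Wla×4, wla×4
WwLlAa gametes: WLA×1, WLa×1, WlA×1, Wla×1, wLA×1, wLa×1, wlA×1, wla×1
Wwllaa×WwLlAa grid (8·8=64): WWLlAa=4 WWLlaa=4 WWllAa=4 WWllaa=4 WwLlAa=8 WwLlaa=8 WwllAa=8 Wwllaa=8 wwLlAa=4 wwLlaa=4 wwllAa=4 wwllaa=4
WWLlAa hits 4/64; gcd=4; 4÷4/64÷4 = 1/16

P(WWLlAa) = 1/16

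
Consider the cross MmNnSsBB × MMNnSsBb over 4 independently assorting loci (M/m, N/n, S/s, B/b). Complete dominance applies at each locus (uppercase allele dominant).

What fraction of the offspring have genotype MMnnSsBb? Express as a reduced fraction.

P(MMnnSsBb) = 1/32

MmNnSsBB gametes: MNSB×2, MNsB×2, MnSB×2, MnsB×2, mNSB×2, mNsB×2, mnSB×2, mnsB×2
MMNnSsBb gametes: MNSB×2, MNSb×2, MNsB×2, MNsb×2, MnSB×2, MnSb×2, MnsB×2, Mnsb×2
MmNnSsBB×MMNnSsBb grid (16·16=256): MMNNSSBB=4 MMNNSSBb=4 MMNNSsBB=8 MMNNSsBb=8 MMNNssBB=4 MMNNssBb=4 MMNnSSBB=8 MMNnSSBb=8 MMNnSsBB=16 MMNnSsBb=16 MMNnssBB=8 MMNnssBb=8 MMnnSSBB=4 MMnnSSBb=4 MMnnSsBB=8 MMnnSsBb=8 MMnnssBB=4 MMnnssBb=4 MmNNSSBB=4 MmNNSSBb=4 MmNNSsBB=8 MmNNSsBb=8 MmNNssBB=4 MmNNssBb=4 MmNnSSBB=8 MmNnSSBb=8 MmNnSsBB=16 MmNnSsBb=16 MmNnssBB=8 MmNnssBb=8 MmnnSSBB=4 MmnnSSBb=4 MmnnSsBB=8 MmnnSsBb=8 MmnnssBB=4 MmnnssBb=4
MMnnSsBb hits 8/256; gcd=8; 8÷8/256÷8 = 1/32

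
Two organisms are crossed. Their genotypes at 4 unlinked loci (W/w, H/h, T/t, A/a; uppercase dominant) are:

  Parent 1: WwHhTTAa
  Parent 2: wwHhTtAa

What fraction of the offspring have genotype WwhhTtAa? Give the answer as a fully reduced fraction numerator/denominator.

WwHhTTAa gametes: WHTA×2, WHTa×2, WhTA×2, WhTa×2, wHTA×2, wHTa×2, whTA×2, whTa×2
wwHhTtAa gametes: wHTA×2, wHTa×2, wHtA×2, wHta×2, whTA×2, whTa×2, whtA×2, whta×2
WwHhTTAa×wwHhTtAa grid (16·16=256): WwHHTTAA=4 WwHHTTAa=8 WwHHTTaa=4 WwHHTtAA=4 WwHHTtAa=8 WwHHTtaa=4 WwHhTTAA=8 WwHhTTAa=16 WwHhTTaa=8 WwHhTtAA=8 WwHhTtAa=16 WwHhTtaa=8 WwhhTTAA=4 WwhhTTAa=8 WwhhTTaa=4 WwhhTtAA=4 WwhhTtAa=8 WwhhTtaa=4 wwHHTTAA=4 wwHHTTAa=8 wwHHTTaa=4 wwHHTtAA=4 wwHHTtAa=8 wwHHTtaa=4 wwHhTTAA=8 wwHhTTAa=16 wwHhTTaa=8 wwHhTtAA=8 wwHhTtAa=16 wwHhTtaa=8 wwhhTTAA=4 wwhhTTAa=8 wwhhTTaa=4 wwhhTtAA=4 wwhhTtAa=8 wwhhTtaa=4
WwhhTtAa hits 8/256; gcd=8; 8÷8/256÷8 = 1/32

P(WwhhTtAa) = 1/32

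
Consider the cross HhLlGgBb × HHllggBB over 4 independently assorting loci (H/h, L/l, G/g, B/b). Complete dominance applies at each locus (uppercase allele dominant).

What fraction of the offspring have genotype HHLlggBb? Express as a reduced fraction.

P(HHLlggBb) = 1/16

HhLlGgBb gametes: HLGB×1, HLGb×1, HLgB×1, HLgb×1, HlGB×1, HlGb×1, HlgB×1, Hlgb×1, hLGB×1, hLGb×1, hLgB×1, hLgb×1, hlGB×1, hlGb×1, hlgB×1, hlgb×1
HHllggBB gametes: HlgB×16
HhLlGgBb×HHllggBB grid (16·16=256): HHLlGgBB=16 HHLlGgBb=16 HHLlggBB=16 HHLlggBb=16 HHllGgBB=16 HHllGgBb=16 HHllggBB=16 HHllggBb=16 HhLlGgBB=16 HhLlGgBb=16 HhLlggBB=16 HhLlggBb=16 HhllGgBB=16 HhllGgBb=16 HhllggBB=16 HhllggBb=16
HHLlggBb hits 16/256; gcd=16; 16÷16/256÷16 = 1/16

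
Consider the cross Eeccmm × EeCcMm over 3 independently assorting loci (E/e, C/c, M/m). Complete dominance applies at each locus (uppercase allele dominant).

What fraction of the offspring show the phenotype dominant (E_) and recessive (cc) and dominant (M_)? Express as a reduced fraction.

P(E_ cc M_) = 3/16

Eeccmm gametes: Ecm×4, ecm×4
EeCcMm gametes: ECM×1, ECm×1, EcM×1, Ecm×1, eCM×1, eCm×1, ecM×1, ecm×1
Eeccmm×EeCcMm grid (8·8=64): EECcMm=4 EECcmm=4 EEccMm=4 EEccmm=4 EeCcMm=8 EeCcmm=8 EeccMm=8 Eeccmm=8 eeCcMm=4 eeCcmm=4 eeccMm=4 eeccmm=4
E_ cc M_ hits 12/64; gcd=4; 12÷4/64÷4 = 3/16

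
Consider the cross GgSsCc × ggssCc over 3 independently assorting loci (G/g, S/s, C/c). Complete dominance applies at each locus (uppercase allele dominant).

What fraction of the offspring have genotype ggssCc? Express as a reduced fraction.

GgSsCc gametes: GSC×1, GSc×1, GsC×1, Gsc×1, gSC×1, gSc×1, gsC×1, gsc×1
ggssCc gametes: gsC×4, gsc×4
GgSsCc×ggssCc grid (8·8=64): GgSsCC=4 GgSsCc=8 GgSscc=4 GgssCC=4 GgssCc=8 Ggsscc=4 ggSsCC=4 ggSsCc=8 ggSscc=4 ggssCC=4 ggssCc=8 ggsscc=4
ggssCc hits 8/64; gcd=8; 8÷8/64÷8 = 1/8

P(ggssCc) = 1/8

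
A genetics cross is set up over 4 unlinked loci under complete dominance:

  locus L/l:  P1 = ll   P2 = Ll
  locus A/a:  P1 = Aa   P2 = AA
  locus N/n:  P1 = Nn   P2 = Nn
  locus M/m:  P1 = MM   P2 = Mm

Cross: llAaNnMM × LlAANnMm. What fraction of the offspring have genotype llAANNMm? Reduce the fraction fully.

llAaNnMM gametes: lANM×4, lAnM×4, laNM×4, lanM×4
LlAANnMm gametes: LANM×2, LANm×2, LAnM×2, LAnm×2, lANM×2, lANm×2, lAnM×2, lAnm×2
llAaNnMM×LlAANnMm grid (16·16=256): LlAANNMM=8 LlAANNMm=8 LlAANnMM=16 LlAANnMm=16 LlAAnnMM=8 LlAAnnMm=8 LlAaNNMM=8 LlAaNNMm=8 LlAaNnMM=16 LlAaNnMm=16 LlAannMM=8 LlAannMm=8 llAANNMM=8 llAANNMm=8 llAANnMM=16 llAANnMm=16 llAAnnMM=8 llAAnnMm=8 llAaNNMM=8 llAaNNMm=8 llAaNnMM=16 llAaNnMm=16 llAannMM=8 llAannMm=8
llAANNMm hits 8/256; gcd=8; 8÷8/256÷8 = 1/32

P(llAANNMm) = 1/32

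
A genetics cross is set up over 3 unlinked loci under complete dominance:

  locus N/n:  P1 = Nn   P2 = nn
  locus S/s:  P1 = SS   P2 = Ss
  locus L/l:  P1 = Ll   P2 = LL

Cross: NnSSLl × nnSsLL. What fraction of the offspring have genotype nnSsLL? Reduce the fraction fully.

NnSSLl gametes: NSL×2, NSl×2, nSL×2, nSl×2
nnSsLL gametes: nSL×4, nsL×4
NnSSLl×nnSsLL grid (8·8=64): NnSSLL=8 NnSSLl=8 NnSsLL=8 NnSsLl=8 nnSSLL=8 nnSSLl=8 nnSsLL=8 nnSsLl=8
nnSsLL hits 8/64; gcd=8; 8÷8/64÷8 = 1/8

P(nnSsLL) = 1/8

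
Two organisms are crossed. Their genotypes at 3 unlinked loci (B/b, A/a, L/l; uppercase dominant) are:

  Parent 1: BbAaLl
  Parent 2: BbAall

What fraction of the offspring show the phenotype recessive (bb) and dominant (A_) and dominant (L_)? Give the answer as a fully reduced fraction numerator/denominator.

BbAaLl gametes: BAL×1, BAl×1, BaL×1, Bal×1, bAL×1, bAl×1, baL×1, bal×1
BbAall gametes: BAl×2, Bal×2, bAl×2, bal×2
BbAaLl×BbAall grid (8·8=64): BBAALl=2 BBAAll=2 BBAaLl=4 BBAall=4 BBaaLl=2 BBaall=2 BbAALl=4 BbAAll=4 BbAaLl=8 BbAall=8 BbaaLl=4 Bbaall=4 bbAALl=2 bbAAll=2 bbAaLl=4 bbAall=4 bbaaLl=2 bbaall=2
bb A_ L_ hits 6/64; gcd=2; 6÷2/64÷2 = 3/32

P(bb A_ L_) = 3/32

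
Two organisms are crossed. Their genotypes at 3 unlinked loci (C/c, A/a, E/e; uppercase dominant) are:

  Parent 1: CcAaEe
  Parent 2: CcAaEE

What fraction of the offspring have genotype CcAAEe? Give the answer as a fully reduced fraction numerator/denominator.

P(CcAAEe) = 1/16

CcAaEe gametes: CAE×1, CAe×1, CaE×1, Cae×1, cAE×1, cAe×1, caE×1, cae×1
CcAaEE gametes: CAE×2, CaE×2, cAE×2, caE×2
CcAaEe×CcAaEE grid (8·8=64): CCAAEE=2 CCAAEe=2 CCAaEE=4 CCAaEe=4 CCaaEE=2 CCaaEe=2 CcAAEE=4 CcAAEe=4 CcAaEE=8 CcAaEe=8 CcaaEE=4 CcaaEe=4 ccAAEE=2 ccAAEe=2 ccAaEE=4 ccAaEe=4 ccaaEE=2 ccaaEe=2
CcAAEe hits 4/64; gcd=4; 4÷4/64÷4 = 1/16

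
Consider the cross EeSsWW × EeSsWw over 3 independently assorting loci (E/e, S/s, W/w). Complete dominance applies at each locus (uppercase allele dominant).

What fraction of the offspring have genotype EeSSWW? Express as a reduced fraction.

P(EeSSWW) = 1/16

EeSsWW gametes: ESW×2, EsW×2, eSW×2, esW×2
EeSsWw gametes: ESW×1, ESw×1, EsW×1, Esw×1, eSW×1, eSw×1, esW×1, esw×1
EeSsWW×EeSsWw grid (8·8=64): EESSWW=2 EESSWw=2 EESsWW=4 EESsWw=4 EEssWW=2 EEssWw=2 EeSSWW=4 EeSSWw=4 EeSsWW=8 EeSsWw=8 EessWW=4 EessWw=4 eeSSWW=2 eeSSWw=2 eeSsWW=4 eeSsWw=4 eessWW=2 eessWw=2
EeSSWW hits 4/64; gcd=4; 4÷4/64÷4 = 1/16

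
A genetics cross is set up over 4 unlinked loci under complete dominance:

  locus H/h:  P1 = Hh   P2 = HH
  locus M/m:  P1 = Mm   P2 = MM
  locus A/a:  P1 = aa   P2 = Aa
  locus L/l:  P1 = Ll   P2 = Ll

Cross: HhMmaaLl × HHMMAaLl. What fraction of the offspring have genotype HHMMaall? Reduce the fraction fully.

HhMmaaLl gametes: HMaL×2, HMal×2, HmaL×2, Hmal×2, hMaL×2, hMal×2, hmaL×2, hmal×2
HHMMAaLl gametes: HMAL×4, HMAl×4, HMaL×4, HMal×4
HhMmaaLl×HHMMAaLl grid (16·16=256): HHMMAaLL=8 HHMMAaLl=16 HHMMAall=8 HHMMaaLL=8 HHMMaaLl=16 HHMMaall=8 HHMmAaLL=8 HHMmAaLl=16 HHMmAall=8 HHMmaaLL=8 HHMmaaLl=16 HHMmaall=8 HhMMAaLL=8 HhMMAaLl=16 HhMMAall=8 HhMMaaLL=8 HhMMaaLl=16 HhMMaall=8 HhMmAaLL=8 HhMmAaLl=16 HhMmAall=8 HhMmaaLL=8 HhMmaaLl=16 HhMmaall=8
HHMMaall hits 8/256; gcd=8; 8÷8/256÷8 = 1/32

P(HHMMaall) = 1/32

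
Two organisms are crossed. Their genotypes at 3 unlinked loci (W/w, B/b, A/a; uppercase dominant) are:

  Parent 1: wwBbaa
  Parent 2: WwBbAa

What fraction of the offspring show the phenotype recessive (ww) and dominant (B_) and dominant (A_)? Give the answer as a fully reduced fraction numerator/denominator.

P(ww B_ A_) = 3/16

wwBbaa gametes: wBa×4, wba×4
WwBbAa gametes: WBA×1, WBa×1, WbA×1, Wba×1, wBA×1, wBa×1, wbA×1, wba×1
wwBbaa×WwBbAa grid (8·8=64): WwBBAa=4 WwBBaa=4 WwBbAa=8 WwBbaa=8 WwbbAa=4 Wwbbaa=4 wwBBAa=4 wwBBaa=4 wwBbAa=8 wwBbaa=8 wwbbAa=4 wwbbaa=4
ww B_ A_ hits 12/64; gcd=4; 12÷4/64÷4 = 3/16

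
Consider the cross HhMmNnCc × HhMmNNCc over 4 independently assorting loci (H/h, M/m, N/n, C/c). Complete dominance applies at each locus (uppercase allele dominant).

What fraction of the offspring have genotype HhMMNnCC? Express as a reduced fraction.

HhMmNnCc gametes: HMNC×1, HMNc×1, HMnC×1, HMnc×1, HmNC×1, HmNc×1, HmnC×1, Hmnc×1, hMNC×1, hMNc×1, hMnC×1, hMnc×1, hmNC×1, hmNc×1, hmnC×1, hmnc×1
HhMmNNCc gametes: HMNC×2, HMNc×2, HmNC×2, HmNc×2, hMNC×2, hMNc×2, hmNC×2, hmNc×2
HhMmNnCc×HhMmNNCc grid (16·16=256): HHMMNNCC=2 HHMMNNCc=4 HHMMNNcc=2 HHMMNnCC=2 HHMMNnCc=4 HHMMNncc=2 HHMmNNCC=4 HHMmNNCc=8 HHMmNNcc=4 HHMmNnCC=4 HHMmNnCc=8 HHMmNncc=4 HHmmNNCC=2 HHmmNNCc=4 HHmmNNcc=2 HHmmNnCC=2 HHmmNnCc=4 HHmmNncc=2 HhMMNNCC=4 HhMMNNCc=8 HhMMNNcc=4 HhMMNnCC=4 HhMMNnCc=8 HhMMNncc=4 HhMmNNCC=8 HhMmNNCc=16 HhMmNNcc=8 HhMmNnCC=8 HhMmNnCc=16 HhMmNncc=8 HhmmNNCC=4 HhmmNNCc=8 HhmmNNcc=4 HhmmNnCC=4 HhmmNnCc=8 HhmmNncc=4 hhMMNNCC=2 hhMMNNCc=4 hhMMNNcc=2 hhMMNnCC=2 hhMMNnCc=4 hhMMNncc=2 hhMmNNCC=4 hhMmNNCc=8 hhMmNNcc=4 hhMmNnCC=4 hhMmNnCc=8 hhMmNncc=4 hhmmNNCC=2 hhmmNNCc=4 hhmmNNcc=2 hhmmNnCC=2 hhmmNnCc=4 hhmmNncc=2
HhMMNnCC hits 4/256; gcd=4; 4÷4/256÷4 = 1/64

P(HhMMNnCC) = 1/64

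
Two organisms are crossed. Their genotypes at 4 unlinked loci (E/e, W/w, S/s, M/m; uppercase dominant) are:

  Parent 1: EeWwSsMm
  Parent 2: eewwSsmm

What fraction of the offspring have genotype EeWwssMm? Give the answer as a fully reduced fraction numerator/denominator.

P(EeWwssMm) = 1/32

EeWwSsMm gametes: EWSM×1, EWSm×1, EWsM×1, EWsm×1, EwSM×1, EwSm×1, EwsM×1, Ewsm×1, eWSM×1, eWSm×1, eWsM×1, eWsm×1, ewSM×1, ewSm×1, ewsM×1, ewsm×1
eewwSsmm gametes: ewSm×8, ewsm×8
EeWwSsMm×eewwSsmm grid (16·16=256): EeWwSSMm=8 EeWwSSmm=8 EeWwSsMm=16 EeWwSsmm=16 EeWwssMm=8 EeWwssmm=8 EewwSSMm=8 EewwSSmm=8 EewwSsMm=16 EewwSsmm=16 EewwssMm=8 Eewwssmm=8 eeWwSSMm=8 eeWwSSmm=8 eeWwSsMm=16 eeWwSsmm=16 eeWwssMm=8 eeWwssmm=8 eewwSSMm=8 eewwSSmm=8 eewwSsMm=16 eewwSsmm=16 eewwssMm=8 eewwssmm=8
EeWwssMm hits 8/256; gcd=8; 8÷8/256÷8 = 1/32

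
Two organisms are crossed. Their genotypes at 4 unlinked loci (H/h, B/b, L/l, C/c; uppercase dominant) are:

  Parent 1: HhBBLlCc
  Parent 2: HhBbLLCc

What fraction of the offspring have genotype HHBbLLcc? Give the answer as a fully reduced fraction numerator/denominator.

P(HHBbLLcc) = 1/64

HhBBLlCc gametes: HBLC×2, HBLc×2, HBlC×2, HBlc×2, hBLC×2, hBLc×2, hBlC×2, hBlc×2
HhBbLLCc gametes: HBLC×2, HBLc×2, HbLC×2, HbLc×2, hBLC×2, hBLc×2, hbLC×2, hbLc×2
HhBBLlCc×HhBbLLCc grid (16·16=256): HHBBLLCC=4 HHBBLLCc=8 HHBBLLcc=4 HHBBLlCC=4 HHBBLlCc=8 HHBBLlcc=4 HHBbLLCC=4 HHBbLLCc=8 HHBbLLcc=4 HHBbLlCC=4 HHBbLlCc=8 HHBbLlcc=4 HhBBLLCC=8 HhBBLLCc=16 HhBBLLcc=8 HhBBLlCC=8 HhBBLlCc=16 HhBBLlcc=8 HhBbLLCC=8 HhBbLLCc=16 HhBbLLcc=8 HhBbLlCC=8 HhBbLlCc=16 HhBbLlcc=8 hhBBLLCC=4 hhBBLLCc=8 hhBBLLcc=4 hhBBLlCC=4 hhBBLlCc=8 hhBBLlcc=4 hhBbLLCC=4 hhBbLLCc=8 hhBbLLcc=4 hhBbLlCC=4 hhBbLlCc=8 hhBbLlcc=4
HHBbLLcc hits 4/256; gcd=4; 4÷4/256÷4 = 1/64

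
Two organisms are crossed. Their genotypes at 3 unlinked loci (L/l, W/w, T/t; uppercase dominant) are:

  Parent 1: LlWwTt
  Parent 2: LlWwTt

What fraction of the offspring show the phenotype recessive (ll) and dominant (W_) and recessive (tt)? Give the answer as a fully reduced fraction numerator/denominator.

LlWwTt gametes: LWT×1, LWt×1, LwT×1, Lwt×1, lWT×1, lWt×1, lwT×1, lwt×1
LlWwTt gametes: LWT×1, LWt×1, LwT×1, Lwt×1, lWT×1, lWt×1, lwT×1, lwt×1
LlWwTt×LlWwTt grid (8·8=64): LLWWTT=1 LLWWTt=2 LLWWtt=1 LLWwTT=2 LLWwTt=4 LLWwtt=2 LLwwTT=1 LLwwTt=2 LLwwtt=1 LlWWTT=2 LlWWTt=4 LlWWtt=2 LlWwTT=4 LlWwTt=8 LlWwtt=4 LlwwTT=2 LlwwTt=4 Llwwtt=2 llWWTT=1 llWWTt=2 llWWtt=1 llWwTT=2 llWwTt=4 llWwtt=2 llwwTT=1 llwwTt=2 llwwtt=1
ll W_ tt hits 3/64; gcd=1; 3÷1/64÷1 = 3/64

P(ll W_ tt) = 3/64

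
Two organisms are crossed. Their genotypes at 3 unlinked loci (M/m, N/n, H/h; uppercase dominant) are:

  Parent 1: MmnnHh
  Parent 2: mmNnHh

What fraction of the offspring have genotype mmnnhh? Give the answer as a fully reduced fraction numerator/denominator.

MmnnHh gametes: MnH×2, Mnh×2, mnH×2, mnh×2
mmNnHh gametes: mNH×2, mNh×2, mnH×2, mnh×2
MmnnHh×mmNnHh grid (8·8=64): MmNnHH=4 MmNnHh=8 MmNnhh=4 MmnnHH=4 MmnnHh=8 Mmnnhh=4 mmNnHH=4 mmNnHh=8 mmNnhh=4 mmnnHH=4 mmnnHh=8 mmnnhh=4
mmnnhh hits 4/64; gcd=4; 4÷4/64÷4 = 1/16

P(mmnnhh) = 1/16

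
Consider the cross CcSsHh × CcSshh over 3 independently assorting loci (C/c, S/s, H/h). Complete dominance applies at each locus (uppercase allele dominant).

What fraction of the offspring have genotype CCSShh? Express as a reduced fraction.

P(CCSShh) = 1/32

CcSsHh gametes: CSH×1, CSh×1, CsH×1, Csh×1, cSH×1, cSh×1, csH×1, csh×1
CcSshh gametes: CSh×2, Csh×2, cSh×2, csh×2
CcSsHh×CcSshh grid (8·8=64): CCSSHh=2 CCSShh=2 CCSsHh=4 CCSshh=4 CCssHh=2 CCsshh=2 CcSSHh=4 CcSShh=4 CcSsHh=8 CcSshh=8 CcssHh=4 Ccsshh=4 ccSSHh=2 ccSShh=2 ccSsHh=4 ccSshh=4 ccssHh=2 ccsshh=2
CCSShh hits 2/64; gcd=2; 2÷2/64÷2 = 1/32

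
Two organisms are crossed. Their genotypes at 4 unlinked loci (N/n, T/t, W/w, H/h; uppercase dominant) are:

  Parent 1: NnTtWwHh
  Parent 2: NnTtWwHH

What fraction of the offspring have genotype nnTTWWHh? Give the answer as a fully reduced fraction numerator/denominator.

P(nnTTWWHh) = 1/128

NnTtWwHh gametes: NTWH×1, NTWh×1, NTwH×1, NTwh×1, NtWH×1, NtWh×1, NtwH×1, Ntwh×1, nTWH×1, nTWh×1, nTwH×1, nTwh×1, ntWH×1, ntWh×1, ntwH×1, ntwh×1
NnTtWwHH gametes: NTWH×2, NTwH×2, NtWH×2, NtwH×2, nTWH×2, nTwH×2, ntWH×2, ntwH×2
NnTtWwHh×NnTtWwHH grid (16·16=256): NNTTWWHH=2 NNTTWWHh=2 NNTTWwHH=4 NNTTWwHh=4 NNTTwwHH=2 NNTTwwHh=2 NNTtWWHH=4 NNTtWWHh=4 NNTtWwHH=8 NNTtWwHh=8 NNTtwwHH=4 NNTtwwHh=4 NNttWWHH=2 NNttWWHh=2 NNttWwHH=4 NNttWwHh=4 NNttwwHH=2 NNttwwHh=2 NnTTWWHH=4 NnTTWWHh=4 NnTTWwHH=8 NnTTWwHh=8 NnTTwwHH=4 NnTTwwHh=4 NnTtWWHH=8 NnTtWWHh=8 NnTtWwHH=16 NnTtWwHh=16 NnTtwwHH=8 NnTtwwHh=8 NnttWWHH=4 NnttWWHh=4 NnttWwHH=8 NnttWwHh=8 NnttwwHH=4 NnttwwHh=4 nnTTWWHH=2 nnTTWWHh=2 nnTTWwHH=4 nnTTWwHh=4 nnTTwwHH=2 nnTTwwHh=2 nnTtWWHH=4 nnTtWWHh=4 nnTtWwHH=8 nnTtWwHh=8 nnTtwwHH=4 nnTtwwHh=4 nnttWWHH=2 nnttWWHh=2 nnttWwHH=4 nnttWwHh=4 nnttwwHH=2 nnttwwHh=2
nnTTWWHh hits 2/256; gcd=2; 2÷2/256÷2 = 1/128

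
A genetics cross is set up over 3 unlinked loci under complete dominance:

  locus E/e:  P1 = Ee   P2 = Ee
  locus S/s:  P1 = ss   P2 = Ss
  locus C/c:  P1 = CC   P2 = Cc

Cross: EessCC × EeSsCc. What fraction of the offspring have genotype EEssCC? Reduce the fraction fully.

P(EEssCC) = 1/16

EessCC gametes: EsC×4, esC×4
EeSsCc gametes: ESC×1, ESc×1, EsC×1, Esc×1, eSC×1, eSc×1, esC×1, esc×1
EessCC×EeSsCc grid (8·8=64): EESsCC=4 EESsCc=4 EEssCC=4 EEssCc=4 EeSsCC=8 EeSsCc=8 EessCC=8 EessCc=8 eeSsCC=4 eeSsCc=4 eessCC=4 eessCc=4
EEssCC hits 4/64; gcd=4; 4÷4/64÷4 = 1/16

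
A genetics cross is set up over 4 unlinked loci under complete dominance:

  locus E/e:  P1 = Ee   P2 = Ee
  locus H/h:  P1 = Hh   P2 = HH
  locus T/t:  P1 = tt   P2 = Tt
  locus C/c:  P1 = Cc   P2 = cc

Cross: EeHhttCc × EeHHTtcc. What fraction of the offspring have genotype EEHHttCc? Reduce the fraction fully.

EeHhttCc gametes: EHtC×2, EHtc×2, EhtC×2, Ehtc×2, eHtC×2, eHtc×2, ehtC×2, ehtc×2
EeHHTtcc gametes: EHTc×4, EHtc×4, eHTc×4, eHtc×4
EeHhttCc×EeHHTtcc grid (16·16=256): EEHHTtCc=8 EEHHTtcc=8 EEHHttCc=8 EEHHttcc=8 EEHhTtCc=8 EEHhTtcc=8 EEHhttCc=8 EEHhttcc=8 EeHHTtCc=16 EeHHTtcc=16 EeHHttCc=16 EeHHttcc=16 EeHhTtCc=16 EeHhTtcc=16 EeHhttCc=16 EeHhttcc=16 eeHHTtCc=8 eeHHTtcc=8 eeHHttCc=8 eeHHttcc=8 eeHhTtCc=8 eeHhTtcc=8 eeHhttCc=8 eeHhttcc=8
EEHHttCc hits 8/256; gcd=8; 8÷8/256÷8 = 1/32

P(EEHHttCc) = 1/32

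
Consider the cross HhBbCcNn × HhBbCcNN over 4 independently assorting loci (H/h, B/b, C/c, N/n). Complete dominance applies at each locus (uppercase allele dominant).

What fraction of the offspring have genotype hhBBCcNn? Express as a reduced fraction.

P(hhBBCcNn) = 1/64

HhBbCcNn gametes: HBCN×1, HBCn×1, HBcN×1, HBcn×1, HbCN×1, HbCn×1, HbcN×1, Hbcn×1, hBCN×1, hBCn×1, hBcN×1, hBcn×1, hbCN×1, hbCn×1, hbcN×1, hbcn×1
HhBbCcNN gametes: HBCN×2, HBcN×2, HbCN×2, HbcN×2, hBCN×2, hBcN×2, hbCN×2, hbcN×2
HhBbCcNn×HhBbCcNN grid (16·16=256): HHBBCCNN=2 HHBBCCNn=2 HHBBCcNN=4 HHBBCcNn=4 HHBBccNN=2 HHBBccNn=2 HHBbCCNN=4 HHBbCCNn=4 HHBbCcNN=8 HHBbCcNn=8 HHBbccNN=4 HHBbccNn=4 HHbbCCNN=2 HHbbCCNn=2 HHbbCcNN=4 HHbbCcNn=4 HHbbccNN=2 HHbbccNn=2 HhBBCCNN=4 HhBBCCNn=4 HhBBCcNN=8 HhBBCcNn=8 HhBBccNN=4 HhBBccNn=4 HhBbCCNN=8 HhBbCCNn=8 HhBbCcNN=16 HhBbCcNn=16 HhBbccNN=8 HhBbccNn=8 HhbbCCNN=4 HhbbCCNn=4 HhbbCcNN=8 HhbbCcNn=8 HhbbccNN=4 HhbbccNn=4 hhBBCCNN=2 hhBBCCNn=2 hhBBCcNN=4 hhBBCcNn=4 hhBBccNN=2 hhBBccNn=2 hhBbCCNN=4 hhBbCCNn=4 hhBbCcNN=8 hhBbCcNn=8 hhBbccNN=4 hhBbccNn=4 hhbbCCNN=2 hhbbCCNn=2 hhbbCcNN=4 hhbbCcNn=4 hhbbccNN=2 hhbbccNn=2
hhBBCcNn hits 4/256; gcd=4; 4÷4/256÷4 = 1/64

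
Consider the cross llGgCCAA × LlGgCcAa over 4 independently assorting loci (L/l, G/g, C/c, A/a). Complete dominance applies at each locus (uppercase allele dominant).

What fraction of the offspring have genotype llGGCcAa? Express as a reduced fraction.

P(llGGCcAa) = 1/32

llGgCCAA gametes: lGCA×8, lgCA×8
LlGgCcAa gametes: LGCA×1, LGCa×1, LGcA×1, LGca×1, LgCA×1, LgCa×1, LgcA×1, Lgca×1, lGCA×1, lGCa×1, lGcA×1, lGca×1, lgCA×1, lgCa×1, lgcA×1, lgca×1
llGgCCAA×LlGgCcAa grid (16·16=256): LlGGCCAA=8 LlGGCCAa=8 LlGGCcAA=8 LlGGCcAa=8 LlGgCCAA=16 LlGgCCAa=16 LlGgCcAA=16 LlGgCcAa=16 LlggCCAA=8 LlggCCAa=8 LlggCcAA=8 LlggCcAa=8 llGGCCAA=8 llGGCCAa=8 llGGCcAA=8 llGGCcAa=8 llGgCCAA=16 llGgCCAa=16 llGgCcAA=16 llGgCcAa=16 llggCCAA=8 llggCCAa=8 llggCcAA=8 llggCcAa=8
llGGCcAa hits 8/256; gcd=8; 8÷8/256÷8 = 1/32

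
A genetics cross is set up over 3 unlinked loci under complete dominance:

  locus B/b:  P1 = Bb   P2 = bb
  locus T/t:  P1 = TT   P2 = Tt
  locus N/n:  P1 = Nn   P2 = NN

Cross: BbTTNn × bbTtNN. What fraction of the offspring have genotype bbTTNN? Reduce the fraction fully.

BbTTNn gametes: BTN×2, BTn×2, bTN×2, bTn×2
bbTtNN gametes: bTN×4, btN×4
BbTTNn×bbTtNN grid (8·8=64): BbTTNN=8 BbTTNn=8 BbTtNN=8 BbTtNn=8 bbTTNN=8 bbTTNn=8 bbTtNN=8 bbTtNn=8
bbTTNN hits 8/64; gcd=8; 8÷8/64÷8 = 1/8

P(bbTTNN) = 1/8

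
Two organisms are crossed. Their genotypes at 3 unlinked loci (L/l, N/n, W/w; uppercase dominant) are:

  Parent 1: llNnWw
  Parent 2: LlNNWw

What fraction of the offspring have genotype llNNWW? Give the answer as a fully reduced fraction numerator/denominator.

P(llNNWW) = 1/16

llNnWw gametes: lNW×2, lNw×2, lnW×2, lnw×2
LlNNWw gametes: LNW×2, LNw×2, lNW×2, lNw×2
llNnWw×LlNNWw grid (8·8=64): LlNNWW=4 LlNNWw=8 LlNNww=4 LlNnWW=4 LlNnWw=8 LlNnww=4 llNNWW=4 llNNWw=8 llNNww=4 llNnWW=4 llNnWw=8 llNnww=4
llNNWW hits 4/64; gcd=4; 4÷4/64÷4 = 1/16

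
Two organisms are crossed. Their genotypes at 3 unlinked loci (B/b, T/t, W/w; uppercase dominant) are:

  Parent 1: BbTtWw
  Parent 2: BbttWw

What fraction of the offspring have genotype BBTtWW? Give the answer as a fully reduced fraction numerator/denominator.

P(BBTtWW) = 1/32

BbTtWw gametes: BTW×1, BTw×1, BtW×1, Btw×1, bTW×1, bTw×1, btW×1, btw×1
BbttWw gametes: BtW×2, Btw×2, btW×2, btw×2
BbTtWw×BbttWw grid (8·8=64): BBTtWW=2 BBTtWw=4 BBTtww=2 BBttWW=2 BBttWw=4 BBttww=2 BbTtWW=4 BbTtWw=8 BbTtww=4 BbttWW=4 BbttWw=8 Bbttww=4 bbTtWW=2 bbTtWw=4 bbTtww=2 bbttWW=2 bbttWw=4 bbttww=2
BBTtWW hits 2/64; gcd=2; 2÷2/64÷2 = 1/32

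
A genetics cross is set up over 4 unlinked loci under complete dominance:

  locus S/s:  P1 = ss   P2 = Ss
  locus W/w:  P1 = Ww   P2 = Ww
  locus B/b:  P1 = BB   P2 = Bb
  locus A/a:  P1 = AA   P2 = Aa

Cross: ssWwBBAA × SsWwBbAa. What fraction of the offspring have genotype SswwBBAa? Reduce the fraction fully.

ssWwBBAA gametes: sWBA×8, swBA×8
SsWwBbAa gametes: SWBA×1, SWBa×1, SWbA×1, SWba×1, SwBA×1, SwBa×1, SwbA×1, Swba×1, sWBA×1, sWBa×1, sWbA×1, sWba×1, swBA×1, swBa×1, swbA×1, swba×1
ssWwBBAA×SsWwBbAa grid (16·16=256): SsWWBBAA=8 SsWWBBAa=8 SsWWBbAA=8 SsWWBbAa=8 SsWwBBAA=16 SsWwBBAa=16 SsWwBbAA=16 SsWwBbAa=16 SswwBBAA=8 SswwBBAa=8 SswwBbAA=8 SswwBbAa=8 ssWWBBAA=8 ssWWBBAa=8 ssWWBbAA=8 ssWWBbAa=8 ssWwBBAA=16 ssWwBBAa=16 ssWwBbAA=16 ssWwBbAa=16 sswwBBAA=8 sswwBBAa=8 sswwBbAA=8 sswwBbAa=8
SswwBBAa hits 8/256; gcd=8; 8÷8/256÷8 = 1/32

P(SswwBBAa) = 1/32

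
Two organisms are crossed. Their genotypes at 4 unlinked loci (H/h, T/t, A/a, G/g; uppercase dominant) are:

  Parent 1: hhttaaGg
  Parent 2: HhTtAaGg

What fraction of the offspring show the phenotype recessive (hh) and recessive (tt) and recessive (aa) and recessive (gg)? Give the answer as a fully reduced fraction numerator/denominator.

hhttaaGg gametes: htaG×8, htag×8
HhTtAaGg gametes: HTAG×1, HTAg×1, HTaG×1, HTag×1, HtAG×1, HtAg×1, HtaG×1, Htag×1, hTAG×1, hTAg×1, hTaG×1, hTag×1, htAG×1, htAg×1, htaG×1, htag×1
hhttaaGg×HhTtAaGg grid (16·16=256): HhTtAaGG=8 HhTtAaGg=16 HhTtAagg=8 HhTtaaGG=8 HhTtaaGg=16 HhTtaagg=8 HhttAaGG=8 HhttAaGg=16 HhttAagg=8 HhttaaGG=8 HhttaaGg=16 Hhttaagg=8 hhTtAaGG=8 hhTtAaGg=16 hhTtAagg=8 hhTtaaGG=8 hhTtaaGg=16 hhTtaagg=8 hhttAaGG=8 hhttAaGg=16 hhttAagg=8 hhttaaGG=8 hhttaaGg=16 hhttaagg=8
hh tt aa gg hits 8/256; gcd=8; 8÷8/256÷8 = 1/32

P(hh tt aa gg) = 1/32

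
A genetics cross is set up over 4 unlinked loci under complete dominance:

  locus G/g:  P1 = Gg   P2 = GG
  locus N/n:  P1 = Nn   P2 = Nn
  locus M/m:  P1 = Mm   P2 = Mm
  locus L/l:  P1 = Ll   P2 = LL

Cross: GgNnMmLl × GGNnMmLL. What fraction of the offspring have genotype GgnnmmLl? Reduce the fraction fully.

GgNnMmLl gametes: GNML×1, GNMl×1, GNmL×1, GNml×1, GnML×1, GnMl×1, GnmL×1, Gnml×1, gNML×1, gNMl×1, gNmL×1, gNml×1, gnML×1, gnMl×1, gnmL×1, gnml×1
GGNnMmLL gametes: GNML×4, GNmL×4, GnML×4, GnmL×4
GgNnMmLl×GGNnMmLL grid (16·16=256): GGNNMMLL=4 GGNNMMLl=4 GGNNMmLL=8 GGNNMmLl=8 GGNNmmLL=4 GGNNmmLl=4 GGNnMMLL=8 GGNnMMLl=8 GGNnMmLL=16 GGNnMmLl=16 GGNnmmLL=8 GGNnmmLl=8 GGnnMMLL=4 GGnnMMLl=4 GGnnMmLL=8 GGnnMmLl=8 GGnnmmLL=4 GGnnmmLl=4 GgNNMMLL=4 GgNNMMLl=4 GgNNMmLL=8 GgNNMmLl=8 GgNNmmLL=4 GgNNmmLl=4 GgNnMMLL=8 GgNnMMLl=8 GgNnMmLL=16 GgNnMmLl=16 GgNnmmLL=8 GgNnmmLl=8 GgnnMMLL=4 GgnnMMLl=4 GgnnMmLL=8 GgnnMmLl=8 GgnnmmLL=4 GgnnmmLl=4
GgnnmmLl hits 4/256; gcd=4; 4÷4/256÷4 = 1/64

P(GgnnmmLl) = 1/64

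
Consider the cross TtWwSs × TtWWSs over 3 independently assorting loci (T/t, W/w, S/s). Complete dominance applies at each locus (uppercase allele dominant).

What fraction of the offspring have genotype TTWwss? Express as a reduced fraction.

P(TTWwss) = 1/32

TtWwSs gametes: TWS×1, TWs×1, TwS×1, Tws×1, tWS×1, tWs×1, twS×1, tws×1
TtWWSs gametes: TWS×2, TWs×2, tWS×2, tWs×2
TtWwSs×TtWWSs grid (8·8=64): TTWWSS=2 TTWWSs=4 TTWWss=2 TTWwSS=2 TTWwSs=4 TTWwss=2 TtWWSS=4 TtWWSs=8 TtWWss=4 TtWwSS=4 TtWwSs=8 TtWwss=4 ttWWSS=2 ttWWSs=4 ttWWss=2 ttWwSS=2 ttWwSs=4 ttWwss=2
TTWwss hits 2/64; gcd=2; 2÷2/64÷2 = 1/32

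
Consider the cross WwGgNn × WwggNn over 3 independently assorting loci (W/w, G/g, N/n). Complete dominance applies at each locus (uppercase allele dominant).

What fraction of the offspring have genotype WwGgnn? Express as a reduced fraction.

P(WwGgnn) = 1/16

WwGgNn gametes: WGN×1, WGn×1, WgN×1, Wgn×1, wGN×1, wGn×1, wgN×1, wgn×1
WwggNn gametes: WgN×2, Wgn×2, wgN×2, wgn×2
WwGgNn×WwggNn grid (8·8=64): WWGgNN=2 WWGgNn=4 WWGgnn=2 WWggNN=2 WWggNn=4 WWggnn=2 WwGgNN=4 WwGgNn=8 WwGgnn=4 WwggNN=4 WwggNn=8 Wwggnn=4 wwGgNN=2 wwGgNn=4 wwGgnn=2 wwggNN=2 wwggNn=4 wwggnn=2
WwGgnn hits 4/64; gcd=4; 4÷4/64÷4 = 1/16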